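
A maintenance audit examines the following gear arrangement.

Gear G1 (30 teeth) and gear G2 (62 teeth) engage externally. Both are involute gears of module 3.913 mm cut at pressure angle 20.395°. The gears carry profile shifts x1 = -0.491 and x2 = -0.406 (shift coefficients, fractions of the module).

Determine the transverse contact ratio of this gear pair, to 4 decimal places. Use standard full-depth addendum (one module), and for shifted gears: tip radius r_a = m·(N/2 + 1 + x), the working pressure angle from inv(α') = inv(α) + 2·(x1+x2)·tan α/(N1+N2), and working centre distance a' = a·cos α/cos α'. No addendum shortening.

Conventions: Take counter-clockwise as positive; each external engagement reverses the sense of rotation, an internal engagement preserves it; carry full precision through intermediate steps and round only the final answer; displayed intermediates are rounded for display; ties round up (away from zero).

class = single-mesh tooth geometry [involute pair 30T × 62T, m = 3.913]
base radii: r_b1 = 55.015552, r_b2 = 113.698807
tip radii: r_a1 = 60.686717, r_a2 = 123.627322
inv(α') = inv(20.395°) + 2·(-0.491-0.406)·tan α/(30+62) = 0.00858738  ⇒  α' = 16.72732°
a' = a·cos α / cos α' = 179.9980·cos 20.395°/cos 16.72732° = 176.168879
action lengths: √(r_a1²−r_b1²) = 25.615751, √(r_a2²−r_b2²) = 48.541695
base pitch p_b = π·m·cos α = 11.522430
CR = (25.615751 + 48.541695 − 176.168879·sin 16.72732°)/11.522430 = 2.035423
contact ratio ≈ 2.0354

2.0354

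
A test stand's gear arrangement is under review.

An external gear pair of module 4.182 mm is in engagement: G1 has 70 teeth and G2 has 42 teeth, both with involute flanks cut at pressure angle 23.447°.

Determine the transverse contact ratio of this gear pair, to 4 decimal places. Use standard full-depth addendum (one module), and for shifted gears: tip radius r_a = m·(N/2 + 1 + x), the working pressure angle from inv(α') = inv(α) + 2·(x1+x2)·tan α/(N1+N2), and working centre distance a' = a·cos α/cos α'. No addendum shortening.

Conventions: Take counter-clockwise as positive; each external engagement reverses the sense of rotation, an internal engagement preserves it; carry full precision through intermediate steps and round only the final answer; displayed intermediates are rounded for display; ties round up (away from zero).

1.6017

class = single-mesh tooth geometry [involute pair 70T × 42T, m = 4.182]
base radii: r_b1 = 134.284015, r_b2 = 80.570409
tip radii: r_a1 = 150.552000, r_a2 = 92.004000
no profile shift: α' = α, a' = a
action lengths: √(r_a1²−r_b1²) = 68.071346, √(r_a2²−r_b2²) = 44.420100
base pitch p_b = π·m·cos α = 12.053305
CR = (68.071346 + 44.420100 − 234.192000·sin 23.44700°)/12.053305 = 1.601744
contact ratio ≈ 1.6017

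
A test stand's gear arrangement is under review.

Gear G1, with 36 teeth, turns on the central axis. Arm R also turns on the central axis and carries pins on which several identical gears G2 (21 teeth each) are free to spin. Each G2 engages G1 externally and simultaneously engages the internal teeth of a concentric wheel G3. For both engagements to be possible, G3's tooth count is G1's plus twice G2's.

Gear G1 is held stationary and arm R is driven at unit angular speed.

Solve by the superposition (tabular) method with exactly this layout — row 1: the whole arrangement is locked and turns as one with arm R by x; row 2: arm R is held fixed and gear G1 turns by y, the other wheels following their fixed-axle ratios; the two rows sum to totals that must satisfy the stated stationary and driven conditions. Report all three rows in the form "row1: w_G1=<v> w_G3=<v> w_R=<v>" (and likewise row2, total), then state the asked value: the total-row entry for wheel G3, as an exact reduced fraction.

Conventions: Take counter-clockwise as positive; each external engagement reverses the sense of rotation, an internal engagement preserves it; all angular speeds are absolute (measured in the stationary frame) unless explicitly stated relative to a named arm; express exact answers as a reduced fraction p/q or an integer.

recognized (axles ride arm R): planetary set, 36/21/78 teeth
row 1 — lock + rotate with arm: ω_sun = ω_ring = ω_arm = x
superposition row 2 [arm held]: sun y, ring −(36/78)·y, arm 0
boundary: total ω_sun = x + y = 0 and total ω_arm = x = 1  ⇒  y = -1, x = 1
row 2 ring = −(36/78)·(-1) = 6/13
totals (row 1 + row 2): sun 1 + (-1) = 0, ring 1 + 6/13 = 19/13, arm 1 + 0 = 1
asked cell (total, ring) = 19/13

row1: w_G1=1 w_G3=1 w_R=1
row2: w_G1=-1 w_G3=6/13 w_R=0
total: w_G1=0 w_G3=19/13 w_R=1
asked value: 19/13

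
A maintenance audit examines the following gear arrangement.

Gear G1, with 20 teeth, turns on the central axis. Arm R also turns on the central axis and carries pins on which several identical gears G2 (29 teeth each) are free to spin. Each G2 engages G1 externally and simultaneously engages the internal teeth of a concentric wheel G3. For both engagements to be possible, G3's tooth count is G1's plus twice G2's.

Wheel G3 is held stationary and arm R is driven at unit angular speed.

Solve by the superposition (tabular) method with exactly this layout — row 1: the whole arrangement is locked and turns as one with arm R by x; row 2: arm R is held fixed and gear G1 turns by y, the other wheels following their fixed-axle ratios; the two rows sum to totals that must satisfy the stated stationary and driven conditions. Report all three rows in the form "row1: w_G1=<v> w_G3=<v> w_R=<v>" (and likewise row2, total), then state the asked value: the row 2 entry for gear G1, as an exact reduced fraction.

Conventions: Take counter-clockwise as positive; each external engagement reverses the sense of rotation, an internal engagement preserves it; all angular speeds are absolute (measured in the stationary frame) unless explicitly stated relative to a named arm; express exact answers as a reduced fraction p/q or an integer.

row1: w_G1=1 w_G3=1 w_R=1
row2: w_G1=39/10 w_G3=-1 w_R=0
total: w_G1=49/10 w_G3=0 w_R=1
asked value: 39/10

topology: planetary set — G1 20T / G2 29T / G3 78T, arm = carrier (Willis)
superposition row 1 [locked train]: every member turns x
row 2 (arm held, sun turns y): ω_ring = −(20/78)·y, ω_arm = 0
boundary: total ω_ring = x − (20/78)·y = 0 and total ω_arm = x = 1  ⇒  y = 39/10, x = 1
row 2 ring = −(20/78)·39/10 = -1
totals (row 1 + row 2): sun 1 + 39/10 = 49/10, ring 1 + (-1) = 0, arm 1 + 0 = 1
asked cell (row2, sun) = 39/10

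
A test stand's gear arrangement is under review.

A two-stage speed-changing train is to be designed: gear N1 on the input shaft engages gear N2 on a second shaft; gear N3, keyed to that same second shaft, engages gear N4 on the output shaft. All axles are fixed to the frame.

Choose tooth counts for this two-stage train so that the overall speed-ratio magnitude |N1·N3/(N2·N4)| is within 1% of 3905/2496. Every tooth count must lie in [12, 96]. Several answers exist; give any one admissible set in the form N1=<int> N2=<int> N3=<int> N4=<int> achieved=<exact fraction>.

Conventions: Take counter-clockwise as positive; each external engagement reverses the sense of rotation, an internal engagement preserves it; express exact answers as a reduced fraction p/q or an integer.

N1=55 N2=26 N3=71 N4=96 achieved=3905/2496

class = fixed-axis compound train [2-stage, 3905/2496 wanted]
target = 3905/2496 in lowest terms: an exact hit needs N1·N3 = k·3905 and N2·N4 = k·2496 for one integer k, every count in [12, 96]; additionally prefer no 1:1 stage (N1 ≠ N2, N3 ≠ N4)
k = 1: N1·N3 = 3905 = 55·71, N2·N4 = 2496 = 26·96
achieved = 55·71/(26·96) = 3905/2496; |achieved − target| = 0 ≤ 781/49920 ✓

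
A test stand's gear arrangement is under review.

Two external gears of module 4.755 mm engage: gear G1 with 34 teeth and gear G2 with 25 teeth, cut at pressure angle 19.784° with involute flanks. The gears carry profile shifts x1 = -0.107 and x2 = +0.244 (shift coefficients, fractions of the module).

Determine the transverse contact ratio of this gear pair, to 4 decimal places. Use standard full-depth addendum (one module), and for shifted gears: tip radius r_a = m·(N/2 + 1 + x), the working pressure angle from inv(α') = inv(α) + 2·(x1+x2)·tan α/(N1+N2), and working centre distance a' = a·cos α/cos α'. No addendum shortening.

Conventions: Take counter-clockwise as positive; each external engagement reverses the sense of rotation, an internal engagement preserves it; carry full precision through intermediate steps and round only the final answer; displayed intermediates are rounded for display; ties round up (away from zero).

class = single-mesh tooth geometry [involute pair 34T × 25T, m = 4.755]
base radii: r_b1 = 76.063740, r_b2 = 55.929221
tip radii: r_a1 = 85.081215, r_a2 = 65.352720
inv(α') = inv(19.784°) + 2·(-0.107+0.244)·tan α/(34+25) = 0.01608130  ⇒  α' = 20.49554°
a' = a·cos α / cos α' = 140.2725·cos 19.784°/cos 20.49554° = 140.912819
action lengths: √(r_a1²−r_b1²) = 38.119818, √(r_a2²−r_b2²) = 33.806808
base pitch p_b = π·m·cos α = 14.056546
CR = (38.119818 + 33.806808 − 140.912819·sin 20.49554°)/14.056546 = 1.606952
contact ratio ≈ 1.6070

1.6070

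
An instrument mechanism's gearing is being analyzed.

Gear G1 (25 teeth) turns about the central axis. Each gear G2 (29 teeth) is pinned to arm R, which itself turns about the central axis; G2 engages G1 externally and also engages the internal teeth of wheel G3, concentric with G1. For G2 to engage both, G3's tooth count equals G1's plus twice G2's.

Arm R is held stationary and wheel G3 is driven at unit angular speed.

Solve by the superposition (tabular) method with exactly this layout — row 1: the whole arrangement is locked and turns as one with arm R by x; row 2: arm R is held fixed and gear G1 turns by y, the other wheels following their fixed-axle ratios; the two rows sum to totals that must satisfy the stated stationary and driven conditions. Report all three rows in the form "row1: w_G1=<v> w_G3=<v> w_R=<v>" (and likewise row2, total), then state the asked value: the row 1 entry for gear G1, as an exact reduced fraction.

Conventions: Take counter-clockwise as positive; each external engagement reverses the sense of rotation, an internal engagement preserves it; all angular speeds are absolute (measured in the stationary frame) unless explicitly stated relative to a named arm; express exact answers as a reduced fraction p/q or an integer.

planetary set (25T centre, 29T on arm, 83T internal) — Willis relation
row 1 (train locked, turned with arm): all members turn x
row 2: sun turns y, ring = −(25/83)·y, arm 0
boundary: total ω_arm = x = 0 and total ω_ring = x − (25/83)·y = 1  ⇒  y = -83/25, x = 0
row 2 ring = −(25/83)·(-83/25) = 1
totals (row 1 + row 2): sun 0 + (-83/25) = -83/25, ring 0 + 1 = 1, arm 0 + 0 = 0
asked cell (row1, sun) = 0

row1: w_G1=0 w_G3=0 w_R=0
row2: w_G1=-83/25 w_G3=1 w_R=0
total: w_G1=-83/25 w_G3=1 w_R=0
asked value: 0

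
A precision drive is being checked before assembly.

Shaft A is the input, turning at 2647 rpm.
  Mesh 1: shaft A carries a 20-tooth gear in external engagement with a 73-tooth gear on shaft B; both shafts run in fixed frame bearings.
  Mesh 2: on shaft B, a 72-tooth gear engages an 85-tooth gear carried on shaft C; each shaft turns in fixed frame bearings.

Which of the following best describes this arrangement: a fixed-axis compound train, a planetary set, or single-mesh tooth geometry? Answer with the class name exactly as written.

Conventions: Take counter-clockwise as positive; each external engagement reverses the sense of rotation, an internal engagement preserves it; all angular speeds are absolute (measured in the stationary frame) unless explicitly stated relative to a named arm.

fixed-axis compound train

recognized (3 fixed axles, 2 meshes): fixed-axis compound train
classification: fixed-axis compound train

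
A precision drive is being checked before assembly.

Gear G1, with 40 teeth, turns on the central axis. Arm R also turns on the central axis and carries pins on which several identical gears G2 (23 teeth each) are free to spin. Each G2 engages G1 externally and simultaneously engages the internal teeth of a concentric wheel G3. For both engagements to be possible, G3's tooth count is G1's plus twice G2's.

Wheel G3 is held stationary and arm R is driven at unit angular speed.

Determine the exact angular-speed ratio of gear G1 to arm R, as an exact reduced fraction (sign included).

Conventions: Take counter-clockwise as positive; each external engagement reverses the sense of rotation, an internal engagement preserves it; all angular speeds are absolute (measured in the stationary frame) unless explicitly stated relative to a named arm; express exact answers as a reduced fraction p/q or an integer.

class = planetary set [G3 = 40+2·23 = 86; Willis about the carrier]
ring teeth: 40 + 2·23 = 86
40(ω_sun−ω_arm) = −86(ω_ring−ω_arm),  ω_ring = 0, ω_arm = 1
ω_sun = 1 − (86/40)(0−1) = 63/20
ω_out/ω_in = 63/20

63/20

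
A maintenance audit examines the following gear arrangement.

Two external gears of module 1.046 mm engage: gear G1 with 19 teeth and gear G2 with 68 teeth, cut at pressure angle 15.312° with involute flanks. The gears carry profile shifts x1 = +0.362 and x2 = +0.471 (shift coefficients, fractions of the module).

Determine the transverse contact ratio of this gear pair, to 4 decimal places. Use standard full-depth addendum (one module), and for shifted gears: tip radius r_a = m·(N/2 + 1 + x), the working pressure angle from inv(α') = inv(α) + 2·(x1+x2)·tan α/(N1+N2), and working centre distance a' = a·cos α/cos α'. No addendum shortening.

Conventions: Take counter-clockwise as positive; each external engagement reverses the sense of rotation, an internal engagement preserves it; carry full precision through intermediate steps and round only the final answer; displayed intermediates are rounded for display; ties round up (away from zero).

1.7429

recognized (one external pair, fixed centres): single-mesh tooth geometry, m = 1.046, N1 = 19, N2 = 68
base radii: r_b1 = 9.584258, r_b2 = 34.301554
tip radii: r_a1 = 11.361652, r_a2 = 37.102666
inv(α') = inv(15.312°) + 2·(+0.362+0.471)·tan α/(19+68) = 0.01179236  ⇒  α' = 18.54235°
a' = a·cos α / cos α' = 45.5010·cos 15.312°/cos 18.54235° = 46.288710
action lengths: √(r_a1²−r_b1²) = 6.101569, √(r_a2²−r_b2²) = 14.142533
base pitch p_b = π·m·cos α = 3.169456
CR = (6.101569 + 14.142533 − 46.288710·sin 18.54235°)/3.169456 = 1.742898
contact ratio ≈ 1.7429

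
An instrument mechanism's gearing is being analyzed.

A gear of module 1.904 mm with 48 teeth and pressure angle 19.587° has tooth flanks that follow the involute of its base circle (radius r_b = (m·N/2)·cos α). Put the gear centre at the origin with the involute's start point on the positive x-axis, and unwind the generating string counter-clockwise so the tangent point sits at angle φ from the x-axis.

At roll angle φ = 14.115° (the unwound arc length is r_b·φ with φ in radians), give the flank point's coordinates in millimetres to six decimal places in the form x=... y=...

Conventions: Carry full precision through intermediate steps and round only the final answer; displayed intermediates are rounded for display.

x=44.338383 y=0.213258

recognized (one wheel, involute flank): single-mesh tooth geometry, m = 1.904, N = 48
pitch radius r_p = m·N/2 = 1.904·48/2 = 45.696000
base radius r_b = r_p·cos α = 45.696000·cos 19.587° = 43.051734
roll angle φ = 14.115° = 0.24635322 rad
x = r_b·(cos φ + φ·sin φ) = 44.338383
y = r_b·(sin φ − φ·cos φ) = 0.213258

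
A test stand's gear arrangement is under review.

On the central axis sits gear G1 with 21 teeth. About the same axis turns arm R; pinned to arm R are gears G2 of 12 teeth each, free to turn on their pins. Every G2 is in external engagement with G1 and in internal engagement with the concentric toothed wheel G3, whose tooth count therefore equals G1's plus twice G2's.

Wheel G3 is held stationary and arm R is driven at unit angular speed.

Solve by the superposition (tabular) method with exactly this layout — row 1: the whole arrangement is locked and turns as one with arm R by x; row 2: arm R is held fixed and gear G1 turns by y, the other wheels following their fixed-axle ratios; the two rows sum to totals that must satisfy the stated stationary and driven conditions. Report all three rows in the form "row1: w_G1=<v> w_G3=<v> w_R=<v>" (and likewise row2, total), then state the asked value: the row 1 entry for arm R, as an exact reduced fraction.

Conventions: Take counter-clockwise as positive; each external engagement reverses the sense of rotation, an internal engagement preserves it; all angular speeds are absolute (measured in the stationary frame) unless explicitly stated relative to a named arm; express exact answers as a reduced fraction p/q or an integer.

row1: w_G1=1 w_G3=1 w_R=1
row2: w_G1=15/7 w_G3=-1 w_R=0
total: w_G1=22/7 w_G3=0 w_R=1
asked value: 1

topology: planetary set — G1 21T / G2 12T / G3 45T, arm = carrier (Willis)
row 1: whole set turns with the arm by x
row 2 — arm fixed, fixed-axis ratios: sun y, ring −(21/45)·y, arm 0
boundary: total ω_ring = x − (21/45)·y = 0 and total ω_arm = x = 1  ⇒  y = 15/7, x = 1
row 2 ring = −(21/45)·15/7 = -1
totals (row 1 + row 2): sun 1 + 15/7 = 22/7, ring 1 + (-1) = 0, arm 1 + 0 = 1
asked cell (row1, arm) = 1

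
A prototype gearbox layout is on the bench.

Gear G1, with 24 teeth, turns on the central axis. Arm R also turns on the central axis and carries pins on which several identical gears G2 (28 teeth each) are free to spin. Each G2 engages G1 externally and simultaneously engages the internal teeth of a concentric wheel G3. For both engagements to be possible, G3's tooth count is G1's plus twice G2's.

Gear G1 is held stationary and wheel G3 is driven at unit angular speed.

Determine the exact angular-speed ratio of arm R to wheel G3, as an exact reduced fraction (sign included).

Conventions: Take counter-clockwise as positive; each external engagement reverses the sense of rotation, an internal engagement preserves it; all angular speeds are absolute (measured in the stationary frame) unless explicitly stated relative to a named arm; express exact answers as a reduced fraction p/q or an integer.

10/13

recognized (axles ride arm R): planetary set, 24/28/80 teeth
ring teeth: 24 + 2·28 = 80
24(ω_sun−ω_arm) = −80(ω_ring−ω_arm),  ω_sun = 0, ω_ring = 1
24(0−ω_arm) = −80(1−ω_arm)  ⇒  104·ω_arm = 80  ⇒  ω_arm = 10/13
ω_out/ω_in = 10/13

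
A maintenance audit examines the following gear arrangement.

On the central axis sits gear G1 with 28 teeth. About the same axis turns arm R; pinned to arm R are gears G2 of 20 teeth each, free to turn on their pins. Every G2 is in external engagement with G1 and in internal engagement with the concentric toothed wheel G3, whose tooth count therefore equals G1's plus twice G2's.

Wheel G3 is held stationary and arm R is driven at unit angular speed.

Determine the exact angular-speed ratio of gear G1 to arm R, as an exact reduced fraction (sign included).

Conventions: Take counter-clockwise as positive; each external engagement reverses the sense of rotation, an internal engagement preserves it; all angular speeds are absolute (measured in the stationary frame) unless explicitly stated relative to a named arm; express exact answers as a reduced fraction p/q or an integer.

24/7

class = planetary set [G3 = 28+2·20 = 68; Willis about the carrier]
ring teeth: 28 + 2·20 = 68
28(ω_sun−ω_arm) = −68(ω_ring−ω_arm),  ω_ring = 0, ω_arm = 1
ω_sun = 1 − (68/28)(0−1) = 24/7
ω_out/ω_in = 24/7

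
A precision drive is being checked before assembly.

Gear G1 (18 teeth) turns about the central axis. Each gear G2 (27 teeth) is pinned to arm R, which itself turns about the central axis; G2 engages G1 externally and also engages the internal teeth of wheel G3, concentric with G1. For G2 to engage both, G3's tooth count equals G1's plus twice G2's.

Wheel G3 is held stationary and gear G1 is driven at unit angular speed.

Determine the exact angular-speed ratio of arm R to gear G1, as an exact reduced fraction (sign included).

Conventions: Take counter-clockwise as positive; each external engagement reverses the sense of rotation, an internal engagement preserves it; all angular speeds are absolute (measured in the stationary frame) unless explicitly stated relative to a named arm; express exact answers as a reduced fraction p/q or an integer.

1/5

class = planetary set [G3 = 18+2·27 = 72; Willis about the carrier]
ring teeth: 18 + 2·27 = 72
18(ω_sun−ω_arm) = −72(ω_ring−ω_arm),  ω_ring = 0, ω_sun = 1
18(1−ω_arm) = −72(0−ω_arm)  ⇒  90·ω_arm = 18  ⇒  ω_arm = 1/5
ω_out/ω_in = 1/5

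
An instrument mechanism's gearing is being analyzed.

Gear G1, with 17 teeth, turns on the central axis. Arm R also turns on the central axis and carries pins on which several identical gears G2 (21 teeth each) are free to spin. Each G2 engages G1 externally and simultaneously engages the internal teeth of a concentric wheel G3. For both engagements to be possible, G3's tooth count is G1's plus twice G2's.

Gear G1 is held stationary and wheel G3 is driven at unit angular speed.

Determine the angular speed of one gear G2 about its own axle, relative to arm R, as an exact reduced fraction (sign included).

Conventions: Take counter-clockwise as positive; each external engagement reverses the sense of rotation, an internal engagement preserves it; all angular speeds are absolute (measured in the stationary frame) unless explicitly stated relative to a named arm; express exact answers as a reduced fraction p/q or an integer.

topology: planetary set — G1 17T / G2 21T / G3 59T, arm = carrier (Willis)
ring teeth: 17 + 2·21 = 59
17(ω_sun−ω_arm) = −59(ω_ring−ω_arm),  ω_sun = 0, ω_ring = 1
17(0−ω_arm) = −59(1−ω_arm)  ⇒  76·ω_arm = 59  ⇒  ω_arm = 59/76
sun–planet mesh: 17·(0−59/76) = −21·(ω_p−ω_arm)  ⇒  ω_p−ω_arm = 1003/1596
exact speed ratio = 1003/1596

1003/1596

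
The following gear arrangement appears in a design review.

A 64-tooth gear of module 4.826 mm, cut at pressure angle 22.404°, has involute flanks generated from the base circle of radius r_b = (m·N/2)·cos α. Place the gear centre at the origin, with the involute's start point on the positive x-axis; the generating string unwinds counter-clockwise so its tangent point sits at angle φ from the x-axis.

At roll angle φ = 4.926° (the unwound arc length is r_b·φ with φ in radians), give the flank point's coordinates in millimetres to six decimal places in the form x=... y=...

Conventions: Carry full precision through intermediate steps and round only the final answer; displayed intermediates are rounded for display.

x=143.302085 y=0.030222

recognized (one wheel, involute flank): single-mesh tooth geometry, m = 4.826, N = 64
pitch radius r_p = m·N/2 = 4.826·64/2 = 154.432000
base radius r_b = r_p·cos α = 154.432000·cos 22.404° = 142.775384
roll angle φ = 4.926° = 0.08597492 rad
x = r_b·(cos φ + φ·sin φ) = 143.302085
y = r_b·(sin φ − φ·cos φ) = 0.030222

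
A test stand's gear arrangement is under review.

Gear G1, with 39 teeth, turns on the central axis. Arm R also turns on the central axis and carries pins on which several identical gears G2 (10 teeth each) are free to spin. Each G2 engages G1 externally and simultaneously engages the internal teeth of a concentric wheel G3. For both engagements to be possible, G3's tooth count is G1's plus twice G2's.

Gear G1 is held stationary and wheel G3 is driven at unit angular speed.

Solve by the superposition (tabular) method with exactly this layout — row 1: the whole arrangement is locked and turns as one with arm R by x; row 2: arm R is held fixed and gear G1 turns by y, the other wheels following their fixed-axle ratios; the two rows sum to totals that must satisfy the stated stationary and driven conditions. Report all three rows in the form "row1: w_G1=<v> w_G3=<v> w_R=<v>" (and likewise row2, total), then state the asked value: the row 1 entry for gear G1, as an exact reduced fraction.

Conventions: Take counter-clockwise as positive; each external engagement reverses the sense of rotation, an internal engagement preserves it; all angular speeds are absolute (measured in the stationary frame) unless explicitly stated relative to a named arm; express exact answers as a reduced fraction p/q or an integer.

row1: w_G1=59/98 w_G3=59/98 w_R=59/98
row2: w_G1=-59/98 w_G3=39/98 w_R=0
total: w_G1=0 w_G3=1 w_R=59/98
asked value: 59/98

class = planetary set [G3 = 39+2·10 = 59; Willis about the carrier]
row 1 — lock + rotate with arm: ω_sun = ω_ring = ω_arm = x
row 2 (arm held, sun turns y): ω_ring = −(39/59)·y, ω_arm = 0
boundary: total ω_sun = x + y = 0 and total ω_ring = x − (39/59)·y = 1  ⇒  y = -59/98, x = 59/98
row 2 ring = −(39/59)·(-59/98) = 39/98
totals (row 1 + row 2): sun 59/98 + (-59/98) = 0, ring 59/98 + 39/98 = 1, arm 59/98 + 0 = 59/98
asked cell (row1, sun) = 59/98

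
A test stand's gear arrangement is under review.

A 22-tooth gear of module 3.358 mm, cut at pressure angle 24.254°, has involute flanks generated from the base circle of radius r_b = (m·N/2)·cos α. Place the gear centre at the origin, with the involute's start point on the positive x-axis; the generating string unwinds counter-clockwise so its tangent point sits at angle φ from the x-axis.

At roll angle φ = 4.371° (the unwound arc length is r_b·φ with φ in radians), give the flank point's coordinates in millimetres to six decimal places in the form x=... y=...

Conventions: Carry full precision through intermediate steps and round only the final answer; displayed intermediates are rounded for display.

x=33.775465 y=0.004981

single-mesh involute tooth geometry (22T wheel at module 3.358)
pitch radius r_p = m·N/2 = 3.358·22/2 = 36.938000
base radius r_b = r_p·cos α = 36.938000·cos 24.254° = 33.677607
roll angle φ = 4.371° = 0.07628834 rad
x = r_b·(cos φ + φ·sin φ) = 33.775465
y = r_b·(sin φ − φ·cos φ) = 0.004981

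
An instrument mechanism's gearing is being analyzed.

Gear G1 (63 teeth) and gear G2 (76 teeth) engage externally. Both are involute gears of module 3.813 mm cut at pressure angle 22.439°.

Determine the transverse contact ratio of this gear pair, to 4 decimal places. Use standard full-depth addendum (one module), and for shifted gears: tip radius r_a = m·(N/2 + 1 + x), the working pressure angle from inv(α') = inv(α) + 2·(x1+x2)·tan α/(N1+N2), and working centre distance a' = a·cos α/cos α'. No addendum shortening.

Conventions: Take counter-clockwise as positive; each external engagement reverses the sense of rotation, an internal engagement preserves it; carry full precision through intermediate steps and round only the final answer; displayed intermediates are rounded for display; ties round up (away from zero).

topology: single-mesh involute geometry — m = 3.813, 63T/76T pair
base radii: r_b1 = 111.015581, r_b2 = 133.923558
tip radii: r_a1 = 123.922500, r_a2 = 148.707000
no profile shift: α' = α, a' = a
action lengths: √(r_a1²−r_b1²) = 55.066566, √(r_a2²−r_b2²) = 64.639402
base pitch p_b = π·m·cos α = 11.071928
CR = (55.066566 + 64.639402 − 265.003500·sin 22.43900°)/11.071928 = 1.675791
contact ratio ≈ 1.6758

1.6758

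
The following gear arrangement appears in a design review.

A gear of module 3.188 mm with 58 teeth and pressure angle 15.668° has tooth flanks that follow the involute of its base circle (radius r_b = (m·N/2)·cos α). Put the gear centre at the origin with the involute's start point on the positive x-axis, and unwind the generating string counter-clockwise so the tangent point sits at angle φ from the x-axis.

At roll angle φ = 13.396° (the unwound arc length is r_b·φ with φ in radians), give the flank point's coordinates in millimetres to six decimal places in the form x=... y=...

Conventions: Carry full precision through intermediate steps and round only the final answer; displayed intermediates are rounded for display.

topology: single-mesh involute geometry — m = 3.188, N = 58
pitch radius r_p = m·N/2 = 3.188·58/2 = 92.452000
base radius r_b = r_p·cos α = 92.452000·cos 15.668° = 89.016736
roll angle φ = 13.396° = 0.23380431 rad
x = r_b·(cos φ + φ·sin φ) = 91.416612
y = r_b·(sin φ − φ·cos φ) = 0.377166

x=91.416612 y=0.377166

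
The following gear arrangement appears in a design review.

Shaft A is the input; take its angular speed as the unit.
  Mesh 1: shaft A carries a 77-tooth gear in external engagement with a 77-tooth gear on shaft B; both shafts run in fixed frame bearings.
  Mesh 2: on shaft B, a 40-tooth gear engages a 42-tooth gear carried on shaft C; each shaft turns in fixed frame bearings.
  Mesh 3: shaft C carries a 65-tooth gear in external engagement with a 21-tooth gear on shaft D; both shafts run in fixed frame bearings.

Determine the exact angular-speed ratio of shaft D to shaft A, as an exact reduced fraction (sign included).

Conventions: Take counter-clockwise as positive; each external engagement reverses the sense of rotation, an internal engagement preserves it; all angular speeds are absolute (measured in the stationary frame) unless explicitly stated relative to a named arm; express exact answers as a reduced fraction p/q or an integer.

-1300/441

class = fixed-axis compound train [3 meshes; 3 ratios multiply, 3 sense flips]
mesh 1 [77T→77T]: running ratio 1, sense −
mesh 2 [40T→42T]: running ratio 20/21, sense +
mesh 3 [65T→21T]: running ratio 1300/441, sense −
ω_out/ω_in = -1300/441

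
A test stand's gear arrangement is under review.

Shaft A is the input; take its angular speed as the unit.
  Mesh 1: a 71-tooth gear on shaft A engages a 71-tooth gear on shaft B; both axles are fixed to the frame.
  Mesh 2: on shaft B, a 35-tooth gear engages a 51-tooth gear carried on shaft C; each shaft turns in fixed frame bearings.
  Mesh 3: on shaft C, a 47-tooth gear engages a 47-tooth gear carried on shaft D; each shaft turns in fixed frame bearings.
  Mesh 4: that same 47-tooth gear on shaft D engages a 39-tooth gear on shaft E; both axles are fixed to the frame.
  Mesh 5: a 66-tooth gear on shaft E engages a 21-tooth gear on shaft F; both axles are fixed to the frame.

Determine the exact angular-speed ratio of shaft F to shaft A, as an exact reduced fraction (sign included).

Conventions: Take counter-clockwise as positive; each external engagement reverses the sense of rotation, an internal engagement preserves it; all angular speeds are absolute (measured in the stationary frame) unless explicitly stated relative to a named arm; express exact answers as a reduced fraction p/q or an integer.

-5170/1989

class = fixed-axis compound train [5 meshes; 5 ratios multiply, 5 sense flips]
mesh 1 [71T→71T]: running ratio 1, sense −
mesh 2 [35T→51T]: running ratio 35/51, sense +
mesh 3 [47T→47T]: running ratio 35/51, sense −
mesh 4 [47T→39T]: running ratio 1645/1989, sense +
mesh 5 [66T→21T]: running ratio 5170/1989, sense −
ω_out/ω_in = -5170/1989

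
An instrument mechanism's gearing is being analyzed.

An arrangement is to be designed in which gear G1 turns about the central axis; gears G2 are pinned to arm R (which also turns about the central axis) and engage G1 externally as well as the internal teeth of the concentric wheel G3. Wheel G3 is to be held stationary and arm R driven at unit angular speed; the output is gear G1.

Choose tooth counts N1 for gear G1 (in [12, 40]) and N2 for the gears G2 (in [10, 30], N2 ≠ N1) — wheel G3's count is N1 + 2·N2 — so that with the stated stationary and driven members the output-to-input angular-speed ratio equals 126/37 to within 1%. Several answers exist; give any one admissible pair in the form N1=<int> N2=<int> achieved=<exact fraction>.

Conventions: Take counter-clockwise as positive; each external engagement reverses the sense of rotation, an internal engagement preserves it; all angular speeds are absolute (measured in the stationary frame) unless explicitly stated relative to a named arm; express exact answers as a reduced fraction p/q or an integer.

planetary set to be sized for 126/37 (Willis relation)
Willis with ω_ring = 0: ω_sun/ω_arm = (N1+N3)/N1; set equal to 126/37  ⇒  N3/N1 = 126/37 − 1 = 89/37
N3 = N1 + 2·N2  ⇒  N2/N1 = (N3/N1 − 1)/2 = (89/37 − 1)/2 = 26/37
smallest multiple with N1 ≥ 12 and N2 ≥ 10: k = 1  ⇒  N1 = 1·37 = 37, N2 = 1·26 = 26 (N1 ≤ 40, N2 ≤ 30, N2 ≠ N1 ✓), N3 = 37 + 2·26 = 89
check: (N1+N3)/N1 with N1 = 37, N3 = 89 gives 126/37; |achieved − target| = 0 ≤ 63/1850 ✓

N1=37 N2=26 achieved=126/37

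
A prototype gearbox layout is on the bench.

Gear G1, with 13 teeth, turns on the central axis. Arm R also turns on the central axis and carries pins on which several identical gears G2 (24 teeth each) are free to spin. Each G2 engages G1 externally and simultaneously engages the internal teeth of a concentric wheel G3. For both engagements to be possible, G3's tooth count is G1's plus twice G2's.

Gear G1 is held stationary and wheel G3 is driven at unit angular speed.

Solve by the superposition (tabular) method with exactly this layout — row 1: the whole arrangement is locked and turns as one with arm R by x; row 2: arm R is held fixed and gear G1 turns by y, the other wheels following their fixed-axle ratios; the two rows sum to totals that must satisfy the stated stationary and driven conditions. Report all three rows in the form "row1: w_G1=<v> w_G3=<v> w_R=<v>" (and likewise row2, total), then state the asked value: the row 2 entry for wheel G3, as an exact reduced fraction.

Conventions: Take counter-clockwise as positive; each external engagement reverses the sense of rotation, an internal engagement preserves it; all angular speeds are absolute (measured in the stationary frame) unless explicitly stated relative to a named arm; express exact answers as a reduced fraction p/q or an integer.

planetary set (13T centre, 24T on arm, 61T internal) — Willis relation
row 1: whole set turns with the arm by x
row 2 (arm held, sun turns y): ω_ring = −(13/61)·y, ω_arm = 0
boundary: total ω_sun = x + y = 0 and total ω_ring = x − (13/61)·y = 1  ⇒  y = -61/74, x = 61/74
row 2 ring = −(13/61)·(-61/74) = 13/74
totals (row 1 + row 2): sun 61/74 + (-61/74) = 0, ring 61/74 + 13/74 = 1, arm 61/74 + 0 = 61/74
asked cell (row2, ring) = 13/74

row1: w_G1=61/74 w_G3=61/74 w_R=61/74
row2: w_G1=-61/74 w_G3=13/74 w_R=0
total: w_G1=0 w_G3=1 w_R=61/74
asked value: 13/74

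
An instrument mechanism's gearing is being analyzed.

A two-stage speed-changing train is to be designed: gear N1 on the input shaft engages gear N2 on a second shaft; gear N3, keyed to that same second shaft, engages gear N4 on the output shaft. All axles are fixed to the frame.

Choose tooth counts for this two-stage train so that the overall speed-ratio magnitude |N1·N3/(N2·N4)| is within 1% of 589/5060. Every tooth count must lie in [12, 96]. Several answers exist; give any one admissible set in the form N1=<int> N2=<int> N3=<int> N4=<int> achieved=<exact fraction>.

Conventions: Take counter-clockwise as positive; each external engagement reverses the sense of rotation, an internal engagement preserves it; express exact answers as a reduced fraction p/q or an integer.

2-stage fixed-axis compound train for ratio 589/5060
target = 589/5060 in lowest terms: an exact hit needs N1·N3 = k·589 and N2·N4 = k·5060 for one integer k, every count in [12, 96]; additionally prefer no 1:1 stage (N1 ≠ N2, N3 ≠ N4)
k = 1: N1·N3 = 589 = 19·31, N2·N4 = 5060 = 55·92
achieved = 19·31/(55·92) = 589/5060; |achieved − target| = 0 ≤ 589/506000 ✓

N1=19 N2=55 N3=31 N4=92 achieved=589/5060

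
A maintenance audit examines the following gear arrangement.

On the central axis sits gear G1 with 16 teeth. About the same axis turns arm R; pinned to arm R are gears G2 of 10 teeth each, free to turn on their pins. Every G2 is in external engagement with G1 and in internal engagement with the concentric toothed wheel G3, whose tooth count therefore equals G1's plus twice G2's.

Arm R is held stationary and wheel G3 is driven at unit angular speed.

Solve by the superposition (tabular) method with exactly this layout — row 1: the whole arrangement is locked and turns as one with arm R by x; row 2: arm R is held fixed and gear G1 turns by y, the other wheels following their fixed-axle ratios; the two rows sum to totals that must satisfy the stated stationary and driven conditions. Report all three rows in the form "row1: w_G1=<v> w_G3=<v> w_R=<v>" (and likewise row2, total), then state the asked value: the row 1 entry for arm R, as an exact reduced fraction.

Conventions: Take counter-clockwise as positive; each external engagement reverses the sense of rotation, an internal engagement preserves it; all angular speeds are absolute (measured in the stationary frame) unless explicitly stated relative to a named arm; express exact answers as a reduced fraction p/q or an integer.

row1: w_G1=0 w_G3=0 w_R=0
row2: w_G1=-9/4 w_G3=1 w_R=0
total: w_G1=-9/4 w_G3=1 w_R=0
asked value: 0

topology: planetary set — G1 16T / G2 10T / G3 36T, arm = carrier (Willis)
row 1 — lock + rotate with arm: ω_sun = ω_ring = ω_arm = x
row 2 — arm fixed, fixed-axis ratios: sun y, ring −(16/36)·y, arm 0
boundary: total ω_arm = x = 0 and total ω_ring = x − (16/36)·y = 1  ⇒  y = -9/4, x = 0
row 2 ring = −(16/36)·(-9/4) = 1
totals (row 1 + row 2): sun 0 + (-9/4) = -9/4, ring 0 + 1 = 1, arm 0 + 0 = 0
asked cell (row1, arm) = 0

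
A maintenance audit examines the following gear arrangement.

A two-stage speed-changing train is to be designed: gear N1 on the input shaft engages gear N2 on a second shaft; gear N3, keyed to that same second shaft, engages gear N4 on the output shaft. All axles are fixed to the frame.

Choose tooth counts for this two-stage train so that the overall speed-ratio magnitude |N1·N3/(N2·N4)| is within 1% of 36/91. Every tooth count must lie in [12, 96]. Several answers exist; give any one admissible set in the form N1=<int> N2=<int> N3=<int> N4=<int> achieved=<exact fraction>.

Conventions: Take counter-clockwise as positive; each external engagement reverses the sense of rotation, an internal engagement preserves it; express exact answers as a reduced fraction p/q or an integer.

2-stage fixed-axis compound train for ratio 36/91
target = 36/91 in lowest terms: an exact hit needs N1·N3 = k·36 and N2·N4 = k·91 for one integer k, every count in [12, 96]; additionally prefer no 1:1 stage (N1 ≠ N2, N3 ≠ N4)
k = 1…3: no 1:1-free in-range split of k·36 and k·91 into factor pairs; take k = 4
k = 4: N1·N3 = 144 = 12·12, N2·N4 = 364 = 13·28
achieved = 12·12/(13·28) = 36/91; |achieved − target| = 0 ≤ 9/2275 ✓

N1=12 N2=13 N3=12 N4=28 achieved=36/91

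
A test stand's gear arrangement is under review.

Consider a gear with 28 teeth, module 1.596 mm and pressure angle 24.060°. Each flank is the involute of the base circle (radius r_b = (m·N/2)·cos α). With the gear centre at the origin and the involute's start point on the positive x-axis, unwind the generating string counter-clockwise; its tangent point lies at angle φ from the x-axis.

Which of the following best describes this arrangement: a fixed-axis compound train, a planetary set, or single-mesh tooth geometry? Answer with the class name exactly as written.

single-mesh involute tooth geometry (28T wheel at module 1.596)
classification: single-mesh tooth geometry

single-mesh tooth geometry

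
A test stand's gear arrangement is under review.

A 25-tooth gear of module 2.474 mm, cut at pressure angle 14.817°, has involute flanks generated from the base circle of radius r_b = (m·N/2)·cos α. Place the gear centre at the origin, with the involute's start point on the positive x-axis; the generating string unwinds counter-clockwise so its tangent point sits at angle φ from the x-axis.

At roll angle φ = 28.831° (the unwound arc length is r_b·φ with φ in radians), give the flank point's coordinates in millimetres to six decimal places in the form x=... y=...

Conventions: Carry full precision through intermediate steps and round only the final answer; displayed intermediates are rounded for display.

topology: single-mesh involute geometry — m = 2.474, N = 25
pitch radius r_p = m·N/2 = 2.474·25/2 = 30.925000
base radius r_b = r_p·cos α = 30.925000·cos 14.817° = 29.896668
roll angle φ = 28.831° = 0.50319588 rad
x = r_b·(cos φ + φ·sin φ) = 33.445430
y = r_b·(sin φ − φ·cos φ) = 1.237873

x=33.445430 y=1.237873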